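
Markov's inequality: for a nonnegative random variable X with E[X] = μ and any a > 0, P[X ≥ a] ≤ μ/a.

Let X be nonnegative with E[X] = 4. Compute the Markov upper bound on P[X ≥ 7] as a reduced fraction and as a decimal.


μ = E[X] = 4, a = 7.
Markov: P[X ≥ 7] ≤ μ/a = (4)/7 = 4/7.
Numerically: ≈ 0.5714.
(Since a = 7 > μ = 4.0000, the bound 4/7 is < 1 and informative.)

P[X ≥ 7] ≤ 4/7 ≈ 0.5714.


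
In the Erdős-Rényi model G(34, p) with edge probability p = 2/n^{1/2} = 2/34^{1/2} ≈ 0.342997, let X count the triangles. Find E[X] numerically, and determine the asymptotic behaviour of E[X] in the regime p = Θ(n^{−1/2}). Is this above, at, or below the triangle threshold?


Number of potential triangles: C(34, 3) = 5984.
Each occurs with probability p³ ≈ (0.342997)³ ≈ 4.03526083e-02.
By linearity: E[X] = C(34, 3)·p³ ≈ 5984 · 4.03526083e-02 ≈ 241.470008.
Since α = 1/2 < 1, p = c/n^{1/2} ≫ 1/n is above the triangle threshold p ~ 1/n. Asymptotically E[X] ~ (c³/6)·n^{3(1−α)} = (2³/6)·n^{1.5} → ∞; triangles are abundant w.h.p.

E[X] ≈ 241.470008; in regime p = Θ(1/n^{1/2}) E[X] diverges (above the triangle threshold p ~ 1/n).


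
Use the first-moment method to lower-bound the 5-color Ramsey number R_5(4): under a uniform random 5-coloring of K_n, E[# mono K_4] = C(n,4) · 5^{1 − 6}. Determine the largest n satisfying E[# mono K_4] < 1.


We need C(n, 4) · 5^{1 − 6} < 1, i.e. C(n, 4) < 5^{6 − 1} = 3125.
Check values of n near the boundary:
  n = 15: C(15, 4) = 1365; 1365 < 3125? YES
  n = 16: C(16, 4) = 1820; 1820 < 3125? YES
  n = 17: C(17, 4) = 2380; 2380 < 3125? YES
  n = 18: C(18, 4) = 3060; 3060 < 3125? YES
  n = 19: C(19, 4) = 3876; 3876 < 3125? NO
  n = 20: C(20, 4) = 4845; 4845 < 3125? NO
  n = 21: C(21, 4) = 5985; 5985 < 3125? NO
The largest n with C(n, 4) < 3125 is n = 18 (where E[X] = 612/625 ≈ 0.9792). Hence R_5(4) > 18, i.e. R_5(4) ≥ 19.

Largest n = 18; hence R_5(4) > 18.


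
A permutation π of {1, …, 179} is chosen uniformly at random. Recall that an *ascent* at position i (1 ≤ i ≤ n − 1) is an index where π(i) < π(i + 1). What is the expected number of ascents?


Write X = Σ X_I over i = 1, …, 178, with X_I the indicator of one ascent.
There are 178 indicators.
For each fixed i, the pair (π(i), π(i+1)) is a uniformly random ordered pair of distinct values from {1, …, 179}; by symmetry P[π(i) < π(i+1)] = 1/2.
By linearity: E[X] = 178 · (1/2) = (179 − 1) · (1/2) = 89 ≈ 89.00000.

E[X] = 89 = 89.00000.


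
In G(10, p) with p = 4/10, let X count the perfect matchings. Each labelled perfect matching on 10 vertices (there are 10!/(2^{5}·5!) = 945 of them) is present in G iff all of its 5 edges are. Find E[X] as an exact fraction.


K_10 has 10!/(2^{5}·5!) = 945 labelled perfect matchings.
For each such perfect matching H, let X_H = 1 if all 5 edges of H are present in G. Then P[X_H = 1] = p^{5} = (2/5)^{5} = 32/3125.
Summing the indicators: E[X] = Σ_H E[X_H] = 945 · p^{5} = 945 · 32/3125 = 6048/625.
Numerically: E[X] ≈ 9.677.

E[X] = 945 · (2/5)^{5} = 6048/625 ≈ 9.677.


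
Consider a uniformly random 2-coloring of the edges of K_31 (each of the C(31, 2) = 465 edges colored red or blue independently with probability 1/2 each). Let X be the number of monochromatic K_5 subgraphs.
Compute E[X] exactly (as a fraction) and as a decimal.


Let X = Σ_S X_S over the C(31, 5) = 169911 subsets S of size 5, where X_S = 1 if the K_5 on S is monochromatic.
For a fixed S, the K_5 on S has C(5, 2) = 10 edges. P[all 10 edges red] = (1/2)^10, and likewise for blue, so P[monochromatic] = 2·(1/2)^10 = 2^{1 − 10} = 1/512.
By linearity of expectation: E[X] = C(31, 5) · 2^{1 − 10} = 169911 · 1/512 = 169911/512.
Numerically: E[X] ≈ 331.8574.

E[X] = C(31,5)·2^(1−C(5,2)) = 169911/512 ≈ 331.8574.


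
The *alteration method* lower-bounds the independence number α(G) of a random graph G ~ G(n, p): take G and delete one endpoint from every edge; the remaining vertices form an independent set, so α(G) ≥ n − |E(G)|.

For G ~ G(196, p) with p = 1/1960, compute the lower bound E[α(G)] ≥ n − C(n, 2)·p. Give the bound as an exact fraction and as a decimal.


E[|E(G)|] = C(196, 2)·p = 19110 · (1/1960) = 39/4.
E[α(G)] ≥ n − E[|E(G)|] = 196 − 39/4 = 745/4.
Numerically: ≈ 186.25000.
(This is only a lower bound; the true E[α(G)] may be larger.)

E[α(G)] ≥ 745/4 ≈ 186.25000.


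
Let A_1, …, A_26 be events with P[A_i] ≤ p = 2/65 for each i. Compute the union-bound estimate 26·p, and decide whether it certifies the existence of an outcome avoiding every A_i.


Union bound: P[∪_{i=1}^{26} A_i] ≤ Σ_i P[A_i] ≤ 26·p = 26·(2/65) = 4/5.
Numerically: 4/5 ≈ 0.800000.
Is 4/5 < 1? YES.
Since P[∪ A_i] ≤ 4/5 < 1, the complement has P[∩ A_i^c] ≥ 1 − 4/5 = 1/5 > 0, so some outcome avoids every A_i.

26·p = 4/5 ≈ 0.800000; existence CERTIFIED by the union bound.


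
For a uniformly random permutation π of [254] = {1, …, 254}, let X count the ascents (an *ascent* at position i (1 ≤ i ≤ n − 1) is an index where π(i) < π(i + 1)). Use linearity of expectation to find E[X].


Write X = Σ X_I over i = 1, …, 253, with X_I the indicator of one ascent.
There are 253 indicators.
For each fixed i, the pair (π(i), π(i+1)) is a uniformly random ordered pair of distinct values from {1, …, 254}; by symmetry P[π(i) < π(i+1)] = 1/2.
By linearity: E[X] = 253 · (1/2) = (254 − 1) · (1/2) = 253/2 ≈ 126.5000.

E[X] = 253/2 = 126.5000.


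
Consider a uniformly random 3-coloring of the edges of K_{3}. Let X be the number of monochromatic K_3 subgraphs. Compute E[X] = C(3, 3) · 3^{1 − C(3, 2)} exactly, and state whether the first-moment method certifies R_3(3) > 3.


E[X] = C(3, 3) · 3^{1 − 3} = 1 · 3^{−2} = 1/9.
As a reduced fraction: E[X] = 1/9 ≈ 0.11111.
Is E[X] < 1? YES.
Since E[X] < 1, there exists a 3-coloring of K_{3} with no monochromatic K_3; hence R_3(3) > 3.

E[X] = 1/9 ≈ 0.11111; E[X] < 1, so R_3(3) > 3.


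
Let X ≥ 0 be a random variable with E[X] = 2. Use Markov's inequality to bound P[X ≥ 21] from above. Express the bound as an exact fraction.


μ = E[X] = 2, a = 21.
Markov: P[X ≥ 21] ≤ μ/a = (2)/21 = 2/21.
Numerically: ≈ 0.0952.
(Since a = 21 > μ = 2.0000, the bound 2/21 is < 1 and informative.)

P[X ≥ 21] ≤ 2/21 ≈ 0.0952.


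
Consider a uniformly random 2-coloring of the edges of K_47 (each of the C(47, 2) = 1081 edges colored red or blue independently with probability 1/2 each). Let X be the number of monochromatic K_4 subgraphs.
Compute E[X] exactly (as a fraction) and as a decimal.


Let X = Σ_S X_S over the C(47, 4) = 178365 subsets S of size 4, where X_S = 1 if the K_4 on S is monochromatic.
For a fixed S, the K_4 on S has C(4, 2) = 6 edges. P[all 6 edges red] = (1/2)^6, and likewise for blue, so P[monochromatic] = 2·(1/2)^6 = 2^{1 − 6} = 1/32.
Summing: E[X] = C(47, 4) · 2^{1 − 6} = 178365 · 1/32 = 178365/32.
Numerically: E[X] ≈ 5573.906.

E[X] = C(47,4)·2^(1−C(4,2)) = 178365/32 ≈ 5573.906.


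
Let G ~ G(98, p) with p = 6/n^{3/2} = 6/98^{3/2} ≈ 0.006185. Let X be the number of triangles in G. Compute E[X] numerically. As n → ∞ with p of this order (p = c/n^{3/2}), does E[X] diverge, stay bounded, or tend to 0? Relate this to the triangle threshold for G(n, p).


Number of potential triangles: C(98, 3) = 152096.
Each occurs with probability p³ ≈ (0.006185)³ ≈ 2.365573e-07.
By linearity: E[X] = C(98, 3)·p³ ≈ 152096 · 2.365573e-07 ≈ 0.0360.
Since α = 3/2 > 1, p = c/n^{3/2} = o(1/n) is below the triangle threshold p ~ 1/n. Asymptotically E[X] ~ (c³/6)·n^{3(1−α)} = (6³/6)·n^{-1.5} → 0, so by Markov's inequality G has no triangles w.h.p.

E[X] ≈ 0.0360; in regime p = Θ(1/n^{3/2}) E[X] tends to 0 (below the triangle threshold p ~ 1/n).


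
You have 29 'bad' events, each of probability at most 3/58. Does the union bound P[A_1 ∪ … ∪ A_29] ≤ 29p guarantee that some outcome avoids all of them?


Union bound: P[∪_{i=1}^{29} A_i] ≤ Σ_i P[A_i] ≤ 29·p = 29·(3/58) = 3/2.
Numerically: 3/2 ≈ 1.50000.
Is 3/2 < 1? NO.
Since the bound 3/2 is ≥ 1, the union bound is uninformative here; it does NOT by itself certify existence.

29·p = 3/2 ≈ 1.50000; existence NOT certified by the union bound.


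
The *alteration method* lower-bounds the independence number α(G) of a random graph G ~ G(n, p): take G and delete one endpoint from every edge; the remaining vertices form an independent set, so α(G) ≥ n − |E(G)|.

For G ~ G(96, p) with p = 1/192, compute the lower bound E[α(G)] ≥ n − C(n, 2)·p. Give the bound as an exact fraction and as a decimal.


E[|E(G)|] = C(96, 2)·p = 4560 · (1/192) = 95/4.
E[α(G)] ≥ n − E[|E(G)|] = 96 − 95/4 = 289/4.
Numerically: ≈ 72.2500.
(This is only a lower bound; the true E[α(G)] may be larger.)

E[α(G)] ≥ 289/4 ≈ 72.2500.


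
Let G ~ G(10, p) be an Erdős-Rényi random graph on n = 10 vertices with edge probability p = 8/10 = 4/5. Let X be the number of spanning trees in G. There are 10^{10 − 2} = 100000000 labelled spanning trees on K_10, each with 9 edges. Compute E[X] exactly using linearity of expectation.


K_10 has 10^{10 − 2} = 100000000 labelled spanning trees.
For each such spanning tree H, let X_H = 1 if all 9 edges of H are present in G. Then P[X_H = 1] = p^{9} = (4/5)^{9} = 262144/1953125.
By linearity: E[X] = Σ_H E[X_H] = 100000000 · p^{9} = 100000000 · 262144/1953125 = 67108864/5.
Numerically: E[X] ≈ 1.3422e+07.

E[X] = 100000000 · (4/5)^{9} = 67108864/5 ≈ 1.3422e+07.


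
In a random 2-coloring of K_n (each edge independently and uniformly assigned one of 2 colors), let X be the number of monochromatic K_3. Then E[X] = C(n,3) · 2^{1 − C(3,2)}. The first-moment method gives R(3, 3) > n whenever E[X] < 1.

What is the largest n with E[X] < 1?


We need C(n, 3) · 2^{1 − 3} < 1, i.e. C(n, 3) < 2^{3 − 1} = 4.
Check values of n near the boundary:
  n = 3: C(3, 3) = 1; 1 < 4? YES
  n = 4: C(4, 3) = 4; 4 < 4? NO
The largest n with C(n, 3) < 4 is n = 3 (where E[X] = 1/4 ≈ 0.250). Hence R(3, 3) > 3, i.e. R(3, 3) ≥ 4.

Largest n = 3; hence R(3, 3) > 3.


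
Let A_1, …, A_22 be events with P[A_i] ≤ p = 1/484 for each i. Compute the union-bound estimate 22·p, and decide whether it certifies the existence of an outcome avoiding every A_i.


Union bound: P[∪_{i=1}^{22} A_i] ≤ Σ_i P[A_i] ≤ 22·p = 22·(1/484) = 1/22.
Numerically: 1/22 ≈ 0.045.
Is 1/22 < 1? YES.
Since P[∪ A_i] ≤ 1/22 < 1, the complement has P[∩ A_i^c] ≥ 1 − 1/22 = 21/22 > 0, so some outcome avoids every A_i.

22·p = 1/22 ≈ 0.045; existence CERTIFIED by the union bound.


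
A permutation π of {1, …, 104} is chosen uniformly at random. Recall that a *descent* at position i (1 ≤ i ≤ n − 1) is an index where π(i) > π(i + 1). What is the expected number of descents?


Write X = Σ X_I over i = 1, …, 103, with X_I the indicator of one descent.
There are 103 indicators.
For each fixed i, the pair (π(i), π(i+1)) is a uniformly random ordered pair of distinct values from {1, …, 104}; by symmetry P[π(i) > π(i+1)] = 1/2.
By linearity: E[X] = 103 · (1/2) = (104 − 1) · (1/2) = 103/2 ≈ 51.500000.

E[X] = 103/2 = 51.500000.


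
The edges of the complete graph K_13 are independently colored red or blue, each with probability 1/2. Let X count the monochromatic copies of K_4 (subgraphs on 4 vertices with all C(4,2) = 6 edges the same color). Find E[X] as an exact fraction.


Let X = Σ_S X_S over the C(13, 4) = 715 subsets S of size 4, where X_S = 1 if the K_4 on S is monochromatic.
For a fixed S, the K_4 on S has C(4, 2) = 6 edges. P[all 6 edges red] = (1/2)^6, and likewise for blue, so P[monochromatic] = 2·(1/2)^6 = 2^{1 − 6} = 1/32.
Summing: E[X] = C(13, 4) · 2^{1 − 6} = 715 · 1/32 = 715/32.
Numerically: E[X] ≈ 22.343750.

E[X] = C(13,4)·2^(1−C(4,2)) = 715/32 ≈ 22.343750.


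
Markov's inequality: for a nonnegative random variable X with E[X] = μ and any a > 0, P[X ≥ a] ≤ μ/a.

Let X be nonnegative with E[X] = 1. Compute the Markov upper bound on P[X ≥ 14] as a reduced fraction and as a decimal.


μ = E[X] = 1, a = 14.
Markov: P[X ≥ 14] ≤ μ/a = (1)/14 = 1/14.
Numerically: ≈ 0.07143.
(Since a = 14 > μ = 1.00000, the bound 1/14 is < 1 and informative.)

P[X ≥ 14] ≤ 1/14 ≈ 0.07143.


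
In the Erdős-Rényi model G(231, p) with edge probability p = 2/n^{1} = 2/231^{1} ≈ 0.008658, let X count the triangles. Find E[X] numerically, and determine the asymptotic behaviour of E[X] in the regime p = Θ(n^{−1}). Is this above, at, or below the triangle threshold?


Number of potential triangles: C(231, 3) = 2027795.
Each occurs with probability p³ ≈ (0.008658)³ ≈ 6.490140e-07.
By linearity: E[X] = C(231, 3)·p³ ≈ 2027795 · 6.490140e-07 ≈ 1.3161.
Here α = 1, so p = 2/n is exactly at the triangle threshold p ~ 1/n. Asymptotically E[X] → c³/6 = 2³/6 = 4/3 ≈ 1.3333, a bounded constant. In this regime the triangle count is asymptotically Poisson(c³/6).

E[X] ≈ 1.3161; in regime p = Θ(1/n^{1}) E[X] stays bounded (at the triangle threshold p ~ 1/n).


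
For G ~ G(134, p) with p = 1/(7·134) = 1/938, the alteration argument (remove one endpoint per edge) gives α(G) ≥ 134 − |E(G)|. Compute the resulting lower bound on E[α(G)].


E[|E(G)|] = C(134, 2)·p = 8911 · (1/938) = 19/2.
E[α(G)] ≥ n − E[|E(G)|] = 134 − 19/2 = 249/2.
Numerically: ≈ 124.500000.
(This is only a lower bound; the true E[α(G)] may be larger.)

E[α(G)] ≥ 249/2 ≈ 124.500000.


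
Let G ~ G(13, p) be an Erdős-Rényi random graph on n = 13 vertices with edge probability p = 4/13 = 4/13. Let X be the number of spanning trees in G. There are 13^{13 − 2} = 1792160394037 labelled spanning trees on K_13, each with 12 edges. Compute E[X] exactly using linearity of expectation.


K_13 has 13^{13 − 2} = 1792160394037 labelled spanning trees.
For each such spanning tree H, let X_H = 1 if all 12 edges of H are present in G. Then P[X_H = 1] = p^{12} = (4/13)^{12} = 16777216/23298085122481.
By linearity: E[X] = Σ_H E[X_H] = 1792160394037 · p^{12} = 1792160394037 · 16777216/23298085122481 = 16777216/13.
Numerically: E[X] ≈ 1.29056e+06.

E[X] = 1792160394037 · (4/13)^{12} = 16777216/13 ≈ 1.29056e+06.


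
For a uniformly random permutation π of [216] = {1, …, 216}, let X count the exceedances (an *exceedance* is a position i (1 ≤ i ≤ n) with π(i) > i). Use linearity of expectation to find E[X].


Write X = Σ_{i=1}^{216} X_i, where X_i = 1_{π(i) > i}.
For each fixed i, π(i) is uniform over {1, …, 216} (marginal of a uniform permutation), so P[π(i) > i] = (n − i)/n. Summing: Σ_{i=1}^{216} (n − i)/n = (0 + 1 + … + 215)/216 = 216(216 − 1)/(2·216) = (216 − 1)/2.
Hence E[X] = Σ_{i=1}^{216} (216 − i)/216 = 215/2 ≈ 107.500.

E[X] = 215/2 = 107.500.


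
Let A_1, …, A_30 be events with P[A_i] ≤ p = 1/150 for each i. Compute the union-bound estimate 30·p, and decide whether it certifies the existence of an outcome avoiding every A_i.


Union bound: P[∪_{i=1}^{30} A_i] ≤ Σ_i P[A_i] ≤ 30·p = 30·(1/150) = 1/5.
Numerically: 1/5 ≈ 0.200000.
Is 1/5 < 1? YES.
Since P[∪ A_i] ≤ 1/5 < 1, the complement has P[∩ A_i^c] ≥ 1 − 1/5 = 4/5 > 0, so some outcome avoids every A_i.

30·p = 1/5 ≈ 0.200000; existence CERTIFIED by the union bound.


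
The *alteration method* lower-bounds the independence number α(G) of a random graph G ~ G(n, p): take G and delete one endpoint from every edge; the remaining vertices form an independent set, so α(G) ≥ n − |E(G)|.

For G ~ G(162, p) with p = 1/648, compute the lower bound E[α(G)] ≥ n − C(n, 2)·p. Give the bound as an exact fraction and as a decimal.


E[|E(G)|] = C(162, 2)·p = 13041 · (1/648) = 161/8.
E[α(G)] ≥ n − E[|E(G)|] = 162 − 161/8 = 1135/8.
Numerically: ≈ 141.8750.
(This is only a lower bound; the true E[α(G)] may be larger.)

E[α(G)] ≥ 1135/8 ≈ 141.8750.


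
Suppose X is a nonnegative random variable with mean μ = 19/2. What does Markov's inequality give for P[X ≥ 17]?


μ = E[X] = 19/2, a = 17.
Markov: P[X ≥ 17] ≤ μ/a = (19/2)/17 = 19/34.
Numerically: ≈ 0.559.
(Since a = 17 > μ = 9.500, the bound 19/34 is < 1 and informative.)

P[X ≥ 17] ≤ 19/34 ≈ 0.559.


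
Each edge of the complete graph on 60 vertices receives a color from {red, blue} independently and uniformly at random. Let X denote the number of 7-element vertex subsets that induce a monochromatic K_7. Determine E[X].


Let X = Σ_S X_S over the C(60, 7) = 386206920 subsets S of size 7, where X_S = 1 if the K_7 on S is monochromatic.
For a fixed S, the K_7 on S has C(7, 2) = 21 edges. P[all 21 edges red] = (1/2)^21, and likewise for blue, so P[monochromatic] = 2·(1/2)^21 = 2^{1 − 21} = 1/1048576.
Summing: E[X] = C(60, 7) · 2^{1 − 21} = 386206920 · 1/1048576 = 48275865/131072.
Numerically: E[X] ≈ 368.3156.

E[X] = C(60,7)·2^(1−C(7,2)) = 48275865/131072 ≈ 368.3156.


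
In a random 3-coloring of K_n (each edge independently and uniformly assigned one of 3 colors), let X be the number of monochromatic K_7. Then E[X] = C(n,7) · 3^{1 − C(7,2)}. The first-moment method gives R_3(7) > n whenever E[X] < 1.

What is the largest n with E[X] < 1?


We need C(n, 7) · 3^{1 − 21} < 1, i.e. C(n, 7) < 3^{21 − 1} = 3486784401.
Check values of n near the boundary:
  n = 75: C(75, 7) = 1984829850; 1984829850 < 3486784401? YES
  n = 76: C(76, 7) = 2186189400; 2186189400 < 3486784401? YES
  n = 77: C(77, 7) = 2404808340; 2404808340 < 3486784401? YES
  n = 78: C(78, 7) = 2641902120; 2641902120 < 3486784401? YES
  n = 79: C(79, 7) = 2898753715; 2898753715 < 3486784401? YES
  n = 80: C(80, 7) = 3176716400; 3176716400 < 3486784401? YES
  n = 81: C(81, 7) = 3477216600; 3477216600 < 3486784401? YES
  n = 82: C(82, 7) = 3801756816; 3801756816 < 3486784401? NO
  n = 83: C(83, 7) = 4151918628; 4151918628 < 3486784401? NO
The largest n with C(n, 7) < 3486784401 is n = 81 (where E[X] = 42928600/43046721 ≈ 0.997256). Hence R_3(7) > 81, i.e. R_3(7) ≥ 82.

Largest n = 81; hence R_3(7) > 81.


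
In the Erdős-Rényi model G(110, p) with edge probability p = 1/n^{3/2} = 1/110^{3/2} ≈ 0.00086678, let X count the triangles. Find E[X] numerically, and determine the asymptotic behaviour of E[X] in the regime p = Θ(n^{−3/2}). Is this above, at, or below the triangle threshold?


Number of potential triangles: C(110, 3) = 215820.
Each occurs with probability p³ ≈ (0.00086678)³ ≈ 6.5122778e-10.
By linearity: E[X] = C(110, 3)·p³ ≈ 215820 · 6.5122778e-10 ≈ 0.00014.
Since α = 3/2 > 1, p = c/n^{3/2} = o(1/n) is below the triangle threshold p ~ 1/n. Asymptotically E[X] ~ (c³/6)·n^{3(1−α)} = (1³/6)·n^{-1.5} → 0, so by Markov's inequality G has no triangles w.h.p.

E[X] ≈ 0.00014; in regime p = Θ(1/n^{3/2}) E[X] tends to 0 (below the triangle threshold p ~ 1/n).


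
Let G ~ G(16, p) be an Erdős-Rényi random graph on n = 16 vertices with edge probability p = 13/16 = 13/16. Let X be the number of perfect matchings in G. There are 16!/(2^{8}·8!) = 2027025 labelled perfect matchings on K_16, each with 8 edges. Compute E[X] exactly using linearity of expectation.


K_16 has 16!/(2^{8}·8!) = 2027025 labelled perfect matchings.
For each such perfect matching H, let X_H = 1 if all 8 edges of H are present in G. Then P[X_H = 1] = p^{8} = (13/16)^{8} = 815730721/4294967296.
By linearity of expectation: E[X] = Σ_H E[X_H] = 2027025 · p^{8} = 2027025 · 815730721/4294967296 = 1653506564735025/4294967296.
Numerically: E[X] ≈ 3.85e+05.

E[X] = 2027025 · (13/16)^{8} = 1653506564735025/4294967296 ≈ 3.85e+05.


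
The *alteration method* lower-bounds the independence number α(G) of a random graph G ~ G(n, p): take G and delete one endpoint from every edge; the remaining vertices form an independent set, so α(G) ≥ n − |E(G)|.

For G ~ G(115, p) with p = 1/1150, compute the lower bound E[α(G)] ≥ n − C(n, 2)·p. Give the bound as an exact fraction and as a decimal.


E[|E(G)|] = C(115, 2)·p = 6555 · (1/1150) = 57/10.
E[α(G)] ≥ n − E[|E(G)|] = 115 − 57/10 = 1093/10.
Numerically: ≈ 109.300.
(This is only a lower bound; the true E[α(G)] may be larger.)

E[α(G)] ≥ 1093/10 ≈ 109.300.


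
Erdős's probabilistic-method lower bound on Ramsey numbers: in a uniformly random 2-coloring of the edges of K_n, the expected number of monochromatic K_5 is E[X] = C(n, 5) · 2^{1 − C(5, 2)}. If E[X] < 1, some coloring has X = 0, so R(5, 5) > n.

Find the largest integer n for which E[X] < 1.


We need C(n, 5) · 2^{1 − 10} < 1, i.e. C(n, 5) < 2^{10 − 1} = 512.
Check values of n near the boundary:
  n = 10: C(10, 5) = 252; 252 < 512? YES
  n = 11: C(11, 5) = 462; 462 < 512? YES
  n = 12: C(12, 5) = 792; 792 < 512? NO
  n = 13: C(13, 5) = 1287; 1287 < 512? NO
  n = 14: C(14, 5) = 2002; 2002 < 512? NO
The largest n with C(n, 5) < 512 is n = 11 (where E[X] = 231/256 ≈ 0.90234). Hence R(5, 5) > 11, i.e. R(5, 5) ≥ 12.

Largest n = 11; hence R(5, 5) > 11.


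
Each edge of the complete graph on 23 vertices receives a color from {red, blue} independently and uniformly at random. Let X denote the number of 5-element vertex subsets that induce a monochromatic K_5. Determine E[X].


Let X = Σ_S X_S over the C(23, 5) = 33649 subsets S of size 5, where X_S = 1 if the K_5 on S is monochromatic.
For a fixed S, the K_5 on S has C(5, 2) = 10 edges. P[all 10 edges red] = (1/2)^10, and likewise for blue, so P[monochromatic] = 2·(1/2)^10 = 2^{1 − 10} = 1/512.
By linearity of expectation: E[X] = C(23, 5) · 2^{1 − 10} = 33649 · 1/512 = 33649/512.
Numerically: E[X] ≈ 65.720703.

E[X] = C(23,5)·2^(1−C(5,2)) = 33649/512 ≈ 65.720703.


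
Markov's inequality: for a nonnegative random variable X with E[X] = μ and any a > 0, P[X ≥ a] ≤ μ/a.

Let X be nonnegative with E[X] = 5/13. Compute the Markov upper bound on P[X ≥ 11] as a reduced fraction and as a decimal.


μ = E[X] = 5/13, a = 11.
Markov: P[X ≥ 11] ≤ μ/a = (5/13)/11 = 5/143.
Numerically: ≈ 0.034965.
(Since a = 11 > μ = 0.384615, the bound 5/143 is < 1 and informative.)

P[X ≥ 11] ≤ 5/143 ≈ 0.034965.


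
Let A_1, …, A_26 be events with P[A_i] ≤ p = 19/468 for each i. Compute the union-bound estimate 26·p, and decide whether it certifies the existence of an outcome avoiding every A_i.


Union bound: P[∪_{i=1}^{26} A_i] ≤ Σ_i P[A_i] ≤ 26·p = 26·(19/468) = 19/18.
Numerically: 19/18 ≈ 1.056.
Is 19/18 < 1? NO.
Since the bound 19/18 is ≥ 1, the union bound is uninformative here; it does NOT by itself certify existence.

26·p = 19/18 ≈ 1.056; existence NOT certified by the union bound.


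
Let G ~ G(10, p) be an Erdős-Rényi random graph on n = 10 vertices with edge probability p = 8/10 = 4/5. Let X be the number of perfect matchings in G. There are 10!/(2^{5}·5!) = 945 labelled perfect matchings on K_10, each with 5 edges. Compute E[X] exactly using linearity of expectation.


K_10 has 10!/(2^{5}·5!) = 945 labelled perfect matchings.
For each such perfect matching H, let X_H = 1 if all 5 edges of H are present in G. Then P[X_H = 1] = p^{5} = (4/5)^{5} = 1024/3125.
By linearity of expectation: E[X] = Σ_H E[X_H] = 945 · p^{5} = 945 · 1024/3125 = 193536/625.
Numerically: E[X] ≈ 309.658.

E[X] = 945 · (4/5)^{5} = 193536/625 ≈ 309.658.


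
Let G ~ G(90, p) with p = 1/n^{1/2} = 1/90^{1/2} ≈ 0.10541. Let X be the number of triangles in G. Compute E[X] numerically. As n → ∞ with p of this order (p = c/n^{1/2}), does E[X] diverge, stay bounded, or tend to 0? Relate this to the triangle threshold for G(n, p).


Number of potential triangles: C(90, 3) = 117480.
Each occurs with probability p³ ≈ (0.10541)³ ≈ 1.1712139e-03.
By linearity: E[X] = C(90, 3)·p³ ≈ 117480 · 1.1712139e-03 ≈ 137.59421.
Since α = 1/2 < 1, p = c/n^{1/2} ≫ 1/n is above the triangle threshold p ~ 1/n. Asymptotically E[X] ~ (c³/6)·n^{3(1−α)} = (1³/6)·n^{1.5} → ∞; triangles are abundant w.h.p.

E[X] ≈ 137.59421; in regime p = Θ(1/n^{1/2}) E[X] diverges (above the triangle threshold p ~ 1/n).


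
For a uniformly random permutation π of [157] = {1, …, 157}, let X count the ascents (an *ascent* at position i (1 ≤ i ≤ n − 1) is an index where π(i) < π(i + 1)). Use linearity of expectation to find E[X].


Write X = Σ X_I over i = 1, …, 156, with X_I the indicator of one ascent.
There are 156 indicators.
For each fixed i, the pair (π(i), π(i+1)) is a uniformly random ordered pair of distinct values from {1, …, 157}; by symmetry P[π(i) < π(i+1)] = 1/2.
By linearity: E[X] = 156 · (1/2) = (157 − 1) · (1/2) = 78 ≈ 78.000000.

E[X] = 78 = 78.000000.


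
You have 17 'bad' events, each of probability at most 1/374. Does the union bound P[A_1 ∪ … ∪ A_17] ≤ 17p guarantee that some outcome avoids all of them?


Union bound: P[∪_{i=1}^{17} A_i] ≤ Σ_i P[A_i] ≤ 17·p = 17·(1/374) = 1/22.
Numerically: 1/22 ≈ 0.045455.
Is 1/22 < 1? YES.
Since P[∪ A_i] ≤ 1/22 < 1, the complement has P[∩ A_i^c] ≥ 1 − 1/22 = 21/22 > 0, so some outcome avoids every A_i.

17·p = 1/22 ≈ 0.045455; existence CERTIFIED by the union bound.


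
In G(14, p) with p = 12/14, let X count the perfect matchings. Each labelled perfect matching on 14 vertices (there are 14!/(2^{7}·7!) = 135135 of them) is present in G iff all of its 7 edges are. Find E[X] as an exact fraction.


K_14 has 14!/(2^{7}·7!) = 135135 labelled perfect matchings.
For each such perfect matching H, let X_H = 1 if all 7 edges of H are present in G. Then P[X_H = 1] = p^{7} = (6/7)^{7} = 279936/823543.
By linearity of expectation: E[X] = Σ_H E[X_H] = 135135 · p^{7} = 135135 · 279936/823543 = 5404164480/117649.
Numerically: E[X] ≈ 45935.

E[X] = 135135 · (6/7)^{7} = 5404164480/117649 ≈ 45935.


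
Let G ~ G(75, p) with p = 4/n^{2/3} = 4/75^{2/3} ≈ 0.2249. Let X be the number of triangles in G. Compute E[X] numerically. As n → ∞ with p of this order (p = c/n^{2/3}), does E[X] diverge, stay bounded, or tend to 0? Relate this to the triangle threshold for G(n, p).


Number of potential triangles: C(75, 3) = 67525.
Each occurs with probability p³ ≈ (0.2249)³ ≈ 1.137778e-02.
By linearity: E[X] = C(75, 3)·p³ ≈ 67525 · 1.137778e-02 ≈ 768.2844.
Since α = 2/3 < 1, p = c/n^{2/3} ≫ 1/n is above the triangle threshold p ~ 1/n. Asymptotically E[X] ~ (c³/6)·n^{3(1−α)} = (4³/6)·n^{1} → ∞; triangles are abundant w.h.p.

E[X] ≈ 768.2844; in regime p = Θ(1/n^{2/3}) E[X] diverges (above the triangle threshold p ~ 1/n).


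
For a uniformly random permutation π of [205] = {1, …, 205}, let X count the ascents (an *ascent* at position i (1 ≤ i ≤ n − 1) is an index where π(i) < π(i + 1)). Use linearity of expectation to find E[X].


Write X = Σ X_I over i = 1, …, 204, with X_I the indicator of one ascent.
There are 204 indicators.
For each fixed i, the pair (π(i), π(i+1)) is a uniformly random ordered pair of distinct values from {1, …, 205}; by symmetry P[π(i) < π(i+1)] = 1/2.
By linearity: E[X] = 204 · (1/2) = (205 − 1) · (1/2) = 102 ≈ 102.0000.

E[X] = 102 = 102.0000.


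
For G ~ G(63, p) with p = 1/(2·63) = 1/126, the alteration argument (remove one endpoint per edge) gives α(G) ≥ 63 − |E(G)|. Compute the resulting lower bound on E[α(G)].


E[|E(G)|] = C(63, 2)·p = 1953 · (1/126) = 31/2.
E[α(G)] ≥ n − E[|E(G)|] = 63 − 31/2 = 95/2.
Numerically: ≈ 47.50000.
(This is only a lower bound; the true E[α(G)] may be larger.)

E[α(G)] ≥ 95/2 ≈ 47.50000.


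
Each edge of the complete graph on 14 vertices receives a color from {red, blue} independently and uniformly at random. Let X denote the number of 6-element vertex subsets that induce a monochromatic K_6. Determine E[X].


Let X = Σ_S X_S over the C(14, 6) = 3003 subsets S of size 6, where X_S = 1 if the K_6 on S is monochromatic.
For a fixed S, the K_6 on S has C(6, 2) = 15 edges. P[all 15 edges red] = (1/2)^15, and likewise for blue, so P[monochromatic] = 2·(1/2)^15 = 2^{1 − 15} = 1/16384.
Summing: E[X] = C(14, 6) · 2^{1 − 15} = 3003 · 1/16384 = 3003/16384.
Numerically: E[X] ≈ 0.18329.

E[X] = C(14,6)·2^(1−C(6,2)) = 3003/16384 ≈ 0.18329.


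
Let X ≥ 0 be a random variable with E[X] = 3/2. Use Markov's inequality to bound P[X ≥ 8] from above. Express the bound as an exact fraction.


μ = E[X] = 3/2, a = 8.
Markov: P[X ≥ 8] ≤ μ/a = (3/2)/8 = 3/16.
Numerically: ≈ 0.187500.
(Since a = 8 > μ = 1.500000, the bound 3/16 is < 1 and informative.)

P[X ≥ 8] ≤ 3/16 ≈ 0.187500.


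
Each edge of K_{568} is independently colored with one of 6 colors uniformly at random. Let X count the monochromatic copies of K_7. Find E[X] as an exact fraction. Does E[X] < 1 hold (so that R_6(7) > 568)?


E[X] = C(568, 7) · 6^{1 − 21} = 3646611956239704 · 6^{−20} = 3646611956239704/3656158440062976.
As a reduced fraction: E[X] = 16882462760369/16926659444736 ≈ 0.9974.
Is E[X] < 1? YES.
Since E[X] < 1, there exists a 6-coloring of K_{568} with no monochromatic K_7; hence R_6(7) > 568.

E[X] = 16882462760369/16926659444736 ≈ 0.9974; E[X] < 1, so R_6(7) > 568.


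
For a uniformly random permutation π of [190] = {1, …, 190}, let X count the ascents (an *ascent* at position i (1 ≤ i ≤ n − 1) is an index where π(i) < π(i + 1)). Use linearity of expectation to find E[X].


Write X = Σ X_I over i = 1, …, 189, with X_I the indicator of one ascent.
There are 189 indicators.
For each fixed i, the pair (π(i), π(i+1)) is a uniformly random ordered pair of distinct values from {1, …, 190}; by symmetry P[π(i) < π(i+1)] = 1/2.
By linearity: E[X] = 189 · (1/2) = (190 − 1) · (1/2) = 189/2 ≈ 94.5000.

E[X] = 189/2 = 94.5000.


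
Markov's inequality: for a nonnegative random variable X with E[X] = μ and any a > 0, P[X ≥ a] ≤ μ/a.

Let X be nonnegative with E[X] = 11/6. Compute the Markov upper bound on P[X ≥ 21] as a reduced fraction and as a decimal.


μ = E[X] = 11/6, a = 21.
Markov: P[X ≥ 21] ≤ μ/a = (11/6)/21 = 11/126.
Numerically: ≈ 0.087302.
(Since a = 21 > μ = 1.833333, the bound 11/126 is < 1 and informative.)

P[X ≥ 21] ≤ 11/126 ≈ 0.087302.


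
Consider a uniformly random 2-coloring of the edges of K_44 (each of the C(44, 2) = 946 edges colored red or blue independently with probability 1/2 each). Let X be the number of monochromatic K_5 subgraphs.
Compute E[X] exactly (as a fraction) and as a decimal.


Let X = Σ_S X_S over the C(44, 5) = 1086008 subsets S of size 5, where X_S = 1 if the K_5 on S is monochromatic.
For a fixed S, the K_5 on S has C(5, 2) = 10 edges. P[all 10 edges red] = (1/2)^10, and likewise for blue, so P[monochromatic] = 2·(1/2)^10 = 2^{1 − 10} = 1/512.
Summing: E[X] = C(44, 5) · 2^{1 − 10} = 1086008 · 1/512 = 135751/64.
Numerically: E[X] ≈ 2121.109.

E[X] = C(44,5)·2^(1−C(5,2)) = 135751/64 ≈ 2121.109.


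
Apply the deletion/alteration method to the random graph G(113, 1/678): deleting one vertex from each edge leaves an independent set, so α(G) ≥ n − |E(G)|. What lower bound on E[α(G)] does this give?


E[|E(G)|] = C(113, 2)·p = 6328 · (1/678) = 28/3.
E[α(G)] ≥ n − E[|E(G)|] = 113 − 28/3 = 311/3.
Numerically: ≈ 103.6667.
(This is only a lower bound; the true E[α(G)] may be larger.)

E[α(G)] ≥ 311/3 ≈ 103.6667.


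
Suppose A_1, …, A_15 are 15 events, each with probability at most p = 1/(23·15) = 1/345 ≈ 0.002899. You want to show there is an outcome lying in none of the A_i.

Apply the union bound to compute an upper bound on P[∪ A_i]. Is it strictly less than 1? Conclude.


Union bound: P[∪_{i=1}^{15} A_i] ≤ Σ_i P[A_i] ≤ 15·p = 15·(1/345) = 1/23.
Numerically: 1/23 ≈ 0.043478.
Is 1/23 < 1? YES.
Since P[∪ A_i] ≤ 1/23 < 1, the complement has P[∩ A_i^c] ≥ 1 − 1/23 = 22/23 > 0, so some outcome avoids every A_i.

15·p = 1/23 ≈ 0.043478; existence CERTIFIED by the union bound.


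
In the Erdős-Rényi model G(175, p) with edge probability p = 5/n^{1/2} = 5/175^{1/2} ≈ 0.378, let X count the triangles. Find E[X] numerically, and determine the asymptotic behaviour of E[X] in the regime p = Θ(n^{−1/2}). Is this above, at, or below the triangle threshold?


Number of potential triangles: C(175, 3) = 877975.
Each occurs with probability p³ ≈ (0.378)³ ≈ 5.399492e-02.
By linearity: E[X] = C(175, 3)·p³ ≈ 877975 · 5.399492e-02 ≈ 47406.1940.
Since α = 1/2 < 1, p = c/n^{1/2} ≫ 1/n is above the triangle threshold p ~ 1/n. Asymptotically E[X] ~ (c³/6)·n^{3(1−α)} = (5³/6)·n^{1.5} → ∞; triangles are abundant w.h.p.

E[X] ≈ 47406.1940; in regime p = Θ(1/n^{1/2}) E[X] diverges (above the triangle threshold p ~ 1/n).


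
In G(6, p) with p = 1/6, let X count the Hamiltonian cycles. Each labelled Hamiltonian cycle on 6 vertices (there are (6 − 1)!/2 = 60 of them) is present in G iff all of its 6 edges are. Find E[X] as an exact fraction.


K_6 has (6 − 1)!/2 = 60 labelled Hamiltonian cycles.
For each such Hamiltonian cycle H, let X_H = 1 if all 6 edges of H are present in G. Then P[X_H = 1] = p^{6} = (1/6)^{6} = 1/46656.
By linearity: E[X] = Σ_H E[X_H] = 60 · p^{6} = 60 · 1/46656 = 5/3888.
Numerically: E[X] ≈ 0.00129.

E[X] = 60 · (1/6)^{6} = 5/3888 ≈ 0.00129.


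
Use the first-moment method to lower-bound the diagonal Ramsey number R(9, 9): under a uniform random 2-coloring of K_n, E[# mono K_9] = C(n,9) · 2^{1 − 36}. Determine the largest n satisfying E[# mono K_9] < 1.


We need C(n, 9) · 2^{1 − 36} < 1, i.e. C(n, 9) < 2^{36 − 1} = 34359738368.
Check values of n near the boundary:
  n = 61: C(61, 9) = 17341763505; 17341763505 < 34359738368? YES
  n = 62: C(62, 9) = 20286591270; 20286591270 < 34359738368? YES
  n = 63: C(63, 9) = 23667689815; 23667689815 < 34359738368? YES
  n = 64: C(64, 9) = 27540584512; 27540584512 < 34359738368? YES
  n = 65: C(65, 9) = 31966749880; 31966749880 < 34359738368? YES
  n = 66: C(66, 9) = 37014131440; 37014131440 < 34359738368? NO
  n = 67: C(67, 9) = 42757703560; 42757703560 < 34359738368? NO
  n = 68: C(68, 9) = 49280065120; 49280065120 < 34359738368? NO
The largest n with C(n, 9) < 34359738368 is n = 65 (where E[X] = 3995843735/4294967296 ≈ 0.9304). Hence R(9, 9) > 65, i.e. R(9, 9) ≥ 66.

Largest n = 65; hence R(9, 9) > 65.


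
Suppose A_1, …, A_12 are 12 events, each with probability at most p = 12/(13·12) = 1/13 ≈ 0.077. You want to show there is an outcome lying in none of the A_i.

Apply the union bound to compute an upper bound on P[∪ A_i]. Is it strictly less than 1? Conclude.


Union bound: P[∪_{i=1}^{12} A_i] ≤ Σ_i P[A_i] ≤ 12·p = 12·(1/13) = 12/13.
Numerically: 12/13 ≈ 0.923.
Is 12/13 < 1? YES.
Since P[∪ A_i] ≤ 12/13 < 1, the complement has P[∩ A_i^c] ≥ 1 − 12/13 = 1/13 > 0, so some outcome avoids every A_i.

12·p = 12/13 ≈ 0.923; existence CERTIFIED by the union bound.


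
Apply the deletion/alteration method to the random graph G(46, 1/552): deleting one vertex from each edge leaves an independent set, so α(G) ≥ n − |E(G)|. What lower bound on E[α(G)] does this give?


E[|E(G)|] = C(46, 2)·p = 1035 · (1/552) = 15/8.
E[α(G)] ≥ n − E[|E(G)|] = 46 − 15/8 = 353/8.
Numerically: ≈ 44.125000.
(This is only a lower bound; the true E[α(G)] may be larger.)

E[α(G)] ≥ 353/8 ≈ 44.125000.


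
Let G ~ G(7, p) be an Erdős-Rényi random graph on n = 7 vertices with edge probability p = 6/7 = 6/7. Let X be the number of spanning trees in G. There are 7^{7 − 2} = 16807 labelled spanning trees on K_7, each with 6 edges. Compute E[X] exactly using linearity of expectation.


K_7 has 7^{7 − 2} = 16807 labelled spanning trees.
For each such spanning tree H, let X_H = 1 if all 6 edges of H are present in G. Then P[X_H = 1] = p^{6} = (6/7)^{6} = 46656/117649.
By linearity of expectation: E[X] = Σ_H E[X_H] = 16807 · p^{6} = 16807 · 46656/117649 = 46656/7.
Numerically: E[X] ≈ 6665.1.

E[X] = 16807 · (6/7)^{6} = 46656/7 ≈ 6665.1.


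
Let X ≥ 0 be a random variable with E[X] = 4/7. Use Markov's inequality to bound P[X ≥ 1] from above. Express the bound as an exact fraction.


μ = E[X] = 4/7, a = 1.
Markov: P[X ≥ 1] ≤ μ/a = (4/7)/1 = 4/7.
Numerically: ≈ 0.5714.
(Since a = 1 > μ = 0.5714, the bound 4/7 is < 1 and informative.)

P[X ≥ 1] ≤ 4/7 ≈ 0.5714.


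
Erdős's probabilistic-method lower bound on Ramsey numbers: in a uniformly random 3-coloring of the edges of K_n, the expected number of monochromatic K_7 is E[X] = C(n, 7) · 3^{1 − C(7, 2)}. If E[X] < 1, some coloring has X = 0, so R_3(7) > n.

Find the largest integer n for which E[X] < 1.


We need C(n, 7) · 3^{1 − 21} < 1, i.e. C(n, 7) < 3^{21 − 1} = 3486784401.
Check values of n near the boundary:
  n = 76: C(76, 7) = 2186189400; 2186189400 < 3486784401? YES
  n = 77: C(77, 7) = 2404808340; 2404808340 < 3486784401? YES
  n = 78: C(78, 7) = 2641902120; 2641902120 < 3486784401? YES
  n = 79: C(79, 7) = 2898753715; 2898753715 < 3486784401? YES
  n = 80: C(80, 7) = 3176716400; 3176716400 < 3486784401? YES
  n = 81: C(81, 7) = 3477216600; 3477216600 < 3486784401? YES
  n = 82: C(82, 7) = 3801756816; 3801756816 < 3486784401? NO
  n = 83: C(83, 7) = 4151918628; 4151918628 < 3486784401? NO
  n = 84: C(84, 7) = 4529365776; 4529365776 < 3486784401? NO
The largest n with C(n, 7) < 3486784401 is n = 81 (where E[X] = 42928600/43046721 ≈ 0.997). Hence R_3(7) > 81, i.e. R_3(7) ≥ 82.

Largest n = 81; hence R_3(7) > 81.


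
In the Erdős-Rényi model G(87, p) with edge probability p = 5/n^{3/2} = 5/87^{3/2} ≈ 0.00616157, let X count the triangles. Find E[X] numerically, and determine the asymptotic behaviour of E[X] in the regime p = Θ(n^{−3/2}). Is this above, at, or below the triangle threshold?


Number of potential triangles: C(87, 3) = 105995.
Each occurs with probability p³ ≈ (0.00616157)³ ≈ 2.33923243e-07.
By linearity: E[X] = C(87, 3)·p³ ≈ 105995 · 2.33923243e-07 ≈ 0.024795.
Since α = 3/2 > 1, p = c/n^{3/2} = o(1/n) is below the triangle threshold p ~ 1/n. Asymptotically E[X] ~ (c³/6)·n^{3(1−α)} = (5³/6)·n^{-1.5} → 0, so by Markov's inequality G has no triangles w.h.p.

E[X] ≈ 0.024795; in regime p = Θ(1/n^{3/2}) E[X] tends to 0 (below the triangle threshold p ~ 1/n).


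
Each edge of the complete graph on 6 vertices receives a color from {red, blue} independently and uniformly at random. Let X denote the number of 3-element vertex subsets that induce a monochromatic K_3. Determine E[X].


Let X = Σ_S X_S over the C(6, 3) = 20 subsets S of size 3, where X_S = 1 if the K_3 on S is monochromatic.
For a fixed S, the K_3 on S has C(3, 2) = 3 edges. P[all 3 edges red] = (1/2)^3, and likewise for blue, so P[monochromatic] = 2·(1/2)^3 = 2^{1 − 3} = 1/4.
By linearity: E[X] = C(6, 3) · 2^{1 − 3} = 20 · 1/4 = 5.
Numerically: E[X] ≈ 5.000.

E[X] = C(6,3)·2^(1−C(3,2)) = 5 ≈ 5.000.


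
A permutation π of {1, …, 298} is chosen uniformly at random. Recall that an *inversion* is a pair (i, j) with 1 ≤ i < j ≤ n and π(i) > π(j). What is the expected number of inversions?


Write X = Σ X_I over the C(298, 2) = 44253 pairs i < j, with X_I the indicator of one inversion.
There are 44253 indicators.
For each fixed pair i < j, the values π(i) and π(j) are two distinct elements of {1, …, 298} in uniformly random order; by symmetry P[π(i) > π(j)] = 1/2.
By linearity: E[X] = 44253 · (1/2) = C(298, 2) · (1/2) = 44253/2 = 44253/2 ≈ 22126.500.

E[X] = 44253/2 = 22126.500.


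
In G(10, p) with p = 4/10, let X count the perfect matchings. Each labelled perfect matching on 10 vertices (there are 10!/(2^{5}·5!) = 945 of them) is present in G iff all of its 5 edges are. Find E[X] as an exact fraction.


K_10 has 10!/(2^{5}·5!) = 945 labelled perfect matchings.
For each such perfect matching H, let X_H = 1 if all 5 edges of H are present in G. Then P[X_H = 1] = p^{5} = (2/5)^{5} = 32/3125.
Summing the indicators: E[X] = Σ_H E[X_H] = 945 · p^{5} = 945 · 32/3125 = 6048/625.
Numerically: E[X] ≈ 9.68.

E[X] = 945 · (2/5)^{5} = 6048/625 ≈ 9.68.
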